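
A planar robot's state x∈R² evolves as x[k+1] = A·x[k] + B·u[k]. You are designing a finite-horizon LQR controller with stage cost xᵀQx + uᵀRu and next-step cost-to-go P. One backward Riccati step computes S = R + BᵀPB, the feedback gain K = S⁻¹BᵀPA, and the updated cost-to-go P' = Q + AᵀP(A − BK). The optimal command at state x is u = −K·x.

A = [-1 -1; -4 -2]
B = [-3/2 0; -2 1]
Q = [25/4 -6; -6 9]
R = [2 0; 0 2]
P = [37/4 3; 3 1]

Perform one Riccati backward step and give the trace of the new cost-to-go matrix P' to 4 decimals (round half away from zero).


18.5856

BᵀP = [-19.8750 -6.5000; 3.0000 1.0000]
S = R + BᵀPB = [2 0; 0 2] + [42.8125 -6.5000; -6.5000 1.0000] = [44.8125 -6.5000; -6.5000 3.0000]
BᵀPA = [45.8750 32.8750; -7.0000 -5.0000]
K = S⁻¹·BᵀPA = [0.9993 0.7173; -0.1681 -0.1125]
A−BK = [0.4990 0.0759; -1.8332 -0.4529]
AᵀP(A−BK) = [2.2292 1.5566; 1.5566 1.1064]
P' = Q + AᵀP(A−BK) = [8.4792 -4.4434; -4.4434 10.1064]
tr(P') = 18.5856


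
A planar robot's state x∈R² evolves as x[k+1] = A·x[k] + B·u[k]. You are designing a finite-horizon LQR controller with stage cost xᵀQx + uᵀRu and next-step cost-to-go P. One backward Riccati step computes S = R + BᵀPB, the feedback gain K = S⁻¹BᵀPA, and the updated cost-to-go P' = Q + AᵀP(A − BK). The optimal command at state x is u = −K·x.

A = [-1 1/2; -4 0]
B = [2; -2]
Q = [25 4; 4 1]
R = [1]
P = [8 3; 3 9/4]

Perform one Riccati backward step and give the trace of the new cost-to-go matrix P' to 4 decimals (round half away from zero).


80.3889

BᵀP = [10.0000 1.5000]
S = R + BᵀPB = [1] + [17.0000] = [18.0000]
BᵀPA = [-16.0000 5.0000]
K = S⁻¹·BᵀPA = [-0.8889 0.2778]
A−BK = [0.7778 -0.0556; -5.7778 0.5556]
AᵀP(A−BK) = [53.7778 -5.5556; -5.5556 0.6111]
P' = Q + AᵀP(A−BK) = [78.7778 -1.5556; -1.5556 1.6111]
tr(P') = 80.3889


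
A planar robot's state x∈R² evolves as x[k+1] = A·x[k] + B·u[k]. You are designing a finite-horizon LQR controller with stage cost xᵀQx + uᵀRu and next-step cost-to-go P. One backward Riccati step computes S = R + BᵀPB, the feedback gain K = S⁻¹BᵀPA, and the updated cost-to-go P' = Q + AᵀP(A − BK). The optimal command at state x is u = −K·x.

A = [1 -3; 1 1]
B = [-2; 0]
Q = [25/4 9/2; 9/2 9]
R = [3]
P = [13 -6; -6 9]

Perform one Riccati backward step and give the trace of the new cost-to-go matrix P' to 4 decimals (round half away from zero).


36.4136

BᵀP = [-26.0000 12.0000]
S = R + BᵀPB = [3] + [52.0000] = [55.0000]
BᵀPA = [-14.0000 90.0000]
K = S⁻¹·BᵀPA = [-0.2545 1.6364]
A−BK = [0.4909 0.2727; 1.0000 1.0000]
AᵀP(A−BK) = [6.4364 4.9091; 4.9091 14.7273]
P' = Q + AᵀP(A−BK) = [12.6864 9.4091; 9.4091 23.7273]
tr(P') = 36.4136


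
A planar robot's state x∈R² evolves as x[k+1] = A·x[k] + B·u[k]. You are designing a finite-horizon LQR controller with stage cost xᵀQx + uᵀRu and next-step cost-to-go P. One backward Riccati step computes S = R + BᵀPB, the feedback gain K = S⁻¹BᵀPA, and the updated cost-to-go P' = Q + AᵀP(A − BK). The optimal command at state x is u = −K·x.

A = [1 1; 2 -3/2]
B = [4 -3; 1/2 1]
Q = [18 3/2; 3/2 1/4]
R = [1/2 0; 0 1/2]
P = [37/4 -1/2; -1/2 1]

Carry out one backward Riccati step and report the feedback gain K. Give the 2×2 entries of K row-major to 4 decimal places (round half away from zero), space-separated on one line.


BᵀP = [36.7500 -1.5000; -28.2500 2.5000]
S = R + BᵀPB = [1/2 0; 0 1/2] + [146.2500 -111.7500; -111.7500 87.2500] = [146.7500 -111.7500; -111.7500 87.7500]
BᵀPA = [33.7500 39.0000; -23.2500 -32.0000]
K = S⁻¹·BᵀPA = [0.9335 -0.3950; 0.9239 -0.8677]
A−BK = [0.0376 -0.0231; 0.6093 -0.4348]
AᵀP(A−BK) = [1.2240 -0.8430; -0.8430 0.6384]
P' = Q + AᵀP(A−BK) = [19.2240 0.6570; 0.6570 0.8884]
tr(P') = 20.1124

0.9335 -0.3950 0.9239 -0.8677


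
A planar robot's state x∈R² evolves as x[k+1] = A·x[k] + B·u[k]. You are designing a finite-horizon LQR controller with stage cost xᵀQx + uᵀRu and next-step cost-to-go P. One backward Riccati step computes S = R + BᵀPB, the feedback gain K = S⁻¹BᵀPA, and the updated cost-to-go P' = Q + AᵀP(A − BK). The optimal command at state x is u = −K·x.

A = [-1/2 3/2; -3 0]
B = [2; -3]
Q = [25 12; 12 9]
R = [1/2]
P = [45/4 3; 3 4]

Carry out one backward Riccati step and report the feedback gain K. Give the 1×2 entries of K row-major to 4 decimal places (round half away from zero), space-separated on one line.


0.2473 0.4451

BᵀP = [13.5000 -6.0000]
S = R + BᵀPB = [1/2] + [45.0000] = [45.5000]
BᵀPA = [11.2500 20.2500]
K = S⁻¹·BᵀPA = [0.2473 0.4451]
A−BK = [-0.9945 0.6099; -2.2582 1.3352]
AᵀP(A−BK) = [45.0309 -26.9444; -26.9444 16.3001]
P' = Q + AᵀP(A−BK) = [70.0309 -14.9444; -14.9444 25.3001]
tr(P') = 95.3310


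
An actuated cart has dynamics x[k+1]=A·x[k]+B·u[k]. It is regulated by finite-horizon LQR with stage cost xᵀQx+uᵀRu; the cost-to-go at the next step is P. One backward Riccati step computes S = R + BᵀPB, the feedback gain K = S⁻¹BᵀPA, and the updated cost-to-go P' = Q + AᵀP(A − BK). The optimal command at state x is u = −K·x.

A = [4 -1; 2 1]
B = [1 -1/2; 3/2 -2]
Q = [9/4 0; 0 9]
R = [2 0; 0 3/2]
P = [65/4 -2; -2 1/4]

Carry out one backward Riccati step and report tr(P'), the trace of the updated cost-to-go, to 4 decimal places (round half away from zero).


BᵀP = [13.2500 -1.6250; -4.1250 0.5000]
S = R + BᵀPB = [2 0; 0 3/2] + [10.8125 -3.3750; -3.3750 1.0625] = [12.8125 -3.3750; -3.3750 2.5625]
BᵀPA = [49.7500 -14.8750; -15.5000 4.6250]
K = S⁻¹·BᵀPA = [3.5059 -1.0497; -1.4312 0.4223]
A−BK = [-0.2215 0.2609; -6.1213 3.4192]
AᵀP(A−BK) = [32.3964 -9.7300; -9.7300 2.9320]
P' = Q + AᵀP(A−BK) = [34.6464 -9.7300; -9.7300 11.9320]
tr(P') = 46.5785

46.5785


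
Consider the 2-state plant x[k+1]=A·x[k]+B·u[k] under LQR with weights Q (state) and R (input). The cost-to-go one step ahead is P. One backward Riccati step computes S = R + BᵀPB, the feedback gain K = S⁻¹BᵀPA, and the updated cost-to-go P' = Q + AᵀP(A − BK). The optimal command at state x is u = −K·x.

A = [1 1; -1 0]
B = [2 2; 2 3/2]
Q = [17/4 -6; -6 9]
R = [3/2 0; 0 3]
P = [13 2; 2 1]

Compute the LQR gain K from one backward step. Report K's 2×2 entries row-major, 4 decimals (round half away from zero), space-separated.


0.1231 0.2326 0.2166 0.1870

BᵀP = [30.0000 6.0000; 29.0000 5.5000]
S = R + BᵀPB = [3/2 0; 0 3] + [72.0000 69.0000; 69.0000 66.2500] = [73.5000 69.0000; 69.0000 69.2500]
BᵀPA = [24.0000 30.0000; 23.5000 29.0000]
K = S⁻¹·BᵀPA = [0.1231 0.2326; 0.2166 0.1870]
A−BK = [0.3204 0.1608; -1.5713 -0.7457]
AᵀP(A−BK) = [1.9532 1.0228; 1.0228 0.5986]
P' = Q + AᵀP(A−BK) = [6.2032 -4.9772; -4.9772 9.5986]
tr(P') = 15.8019


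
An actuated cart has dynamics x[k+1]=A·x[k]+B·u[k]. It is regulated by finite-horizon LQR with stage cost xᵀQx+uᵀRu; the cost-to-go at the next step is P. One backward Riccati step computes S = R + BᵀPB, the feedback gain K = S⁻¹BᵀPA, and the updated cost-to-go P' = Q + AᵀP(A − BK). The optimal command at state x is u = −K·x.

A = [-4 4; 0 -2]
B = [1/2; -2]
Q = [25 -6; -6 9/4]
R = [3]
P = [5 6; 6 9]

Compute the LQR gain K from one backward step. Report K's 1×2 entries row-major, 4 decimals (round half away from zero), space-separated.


BᵀP = [-9.5000 -15.0000]
S = R + BᵀPB = [3] + [25.2500] = [28.2500]
BᵀPA = [38.0000 -8.0000]
K = S⁻¹·BᵀPA = [1.3451 -0.2832]
A−BK = [-4.6726 4.1416; 2.6903 -2.5664]
AᵀP(A−BK) = [28.8850 -21.2389; -21.2389 17.7345]
P' = Q + AᵀP(A−BK) = [53.8850 -27.2389; -27.2389 19.9845]
tr(P') = 73.8695

1.3451 -0.2832


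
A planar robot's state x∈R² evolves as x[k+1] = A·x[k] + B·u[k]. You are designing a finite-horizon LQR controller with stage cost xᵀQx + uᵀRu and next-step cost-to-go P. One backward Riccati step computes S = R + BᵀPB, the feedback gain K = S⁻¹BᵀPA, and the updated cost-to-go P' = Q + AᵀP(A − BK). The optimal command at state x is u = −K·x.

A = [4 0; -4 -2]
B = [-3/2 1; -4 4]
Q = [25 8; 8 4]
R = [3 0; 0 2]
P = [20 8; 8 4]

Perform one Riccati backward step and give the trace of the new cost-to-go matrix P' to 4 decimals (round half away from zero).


67.9957

BᵀP = [-62.0000 -28.0000; 52.0000 24.0000]
S = R + BᵀPB = [3 0; 0 2] + [205.0000 -174.0000; -174.0000 148.0000] = [208.0000 -174.0000; -174.0000 150.0000]
BᵀPA = [-136.0000 56.0000; 112.0000 -48.0000]
K = S⁻¹·BᵀPA = [-0.9870 0.0519; -0.3983 -0.2597]
A−BK = [2.9177 0.3377; -6.3550 -0.7532]
AᵀP(A−BK) = [38.3723 4.1558; 4.1558 0.6234]
P' = Q + AᵀP(A−BK) = [63.3723 12.1558; 12.1558 4.6234]
tr(P') = 67.9957


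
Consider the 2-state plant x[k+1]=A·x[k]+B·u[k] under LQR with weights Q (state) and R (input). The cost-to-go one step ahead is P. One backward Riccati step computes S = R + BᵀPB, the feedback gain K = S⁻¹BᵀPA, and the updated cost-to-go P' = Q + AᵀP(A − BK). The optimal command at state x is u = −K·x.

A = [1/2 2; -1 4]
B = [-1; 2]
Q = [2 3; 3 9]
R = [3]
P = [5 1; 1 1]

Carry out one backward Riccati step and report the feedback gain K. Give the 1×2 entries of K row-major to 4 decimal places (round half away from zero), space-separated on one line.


BᵀP = [-3.0000 1.0000]
S = R + BᵀPB = [3] + [5.0000] = [8.0000]
BᵀPA = [-2.5000 -2.0000]
K = S⁻¹·BᵀPA = [-0.3125 -0.2500]
A−BK = [0.1875 1.7500; -0.3750 4.5000]
AᵀP(A−BK) = [0.4688 0.3750; 0.3750 51.5000]
P' = Q + AᵀP(A−BK) = [2.4688 3.3750; 3.3750 60.5000]
tr(P') = 62.9688

-0.3125 -0.2500


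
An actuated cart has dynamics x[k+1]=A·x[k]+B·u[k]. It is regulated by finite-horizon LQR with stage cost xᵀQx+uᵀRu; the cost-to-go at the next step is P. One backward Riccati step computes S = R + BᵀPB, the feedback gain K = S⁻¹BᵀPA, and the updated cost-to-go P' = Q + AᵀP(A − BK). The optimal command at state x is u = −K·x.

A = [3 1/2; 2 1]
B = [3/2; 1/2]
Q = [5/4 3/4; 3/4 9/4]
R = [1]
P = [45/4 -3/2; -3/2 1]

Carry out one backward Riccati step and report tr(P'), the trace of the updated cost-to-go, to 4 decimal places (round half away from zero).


8.5951

BᵀP = [16.1250 -1.7500]
S = R + BᵀPB = [1] + [23.3125] = [24.3125]
BᵀPA = [44.8750 6.3125]
K = S⁻¹·BᵀPA = [1.8458 0.2596]
A−BK = [0.2314 0.1105; 1.0771 0.8702]
AᵀP(A−BK) = [4.4216 1.2237; 1.2237 0.6735]
P' = Q + AᵀP(A−BK) = [5.6716 1.9737; 1.9737 2.9235]
tr(P') = 8.5951


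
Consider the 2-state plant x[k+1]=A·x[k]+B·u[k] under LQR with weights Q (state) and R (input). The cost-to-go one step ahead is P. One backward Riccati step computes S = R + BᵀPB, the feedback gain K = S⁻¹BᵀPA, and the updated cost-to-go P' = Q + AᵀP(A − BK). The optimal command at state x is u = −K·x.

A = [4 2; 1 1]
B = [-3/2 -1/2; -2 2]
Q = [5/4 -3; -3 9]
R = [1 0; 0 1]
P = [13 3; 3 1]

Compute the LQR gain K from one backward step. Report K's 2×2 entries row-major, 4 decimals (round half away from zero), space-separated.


-2.0809 -1.1021 -0.8979 -0.3447

BᵀP = [-25.5000 -6.5000; -0.5000 0.5000]
S = R + BᵀPB = [1 0; 0 1] + [51.2500 -0.2500; -0.2500 1.2500] = [52.2500 -0.2500; -0.2500 2.2500]
BᵀPA = [-108.5000 -57.5000; -1.5000 -0.5000]
K = S⁻¹·BᵀPA = [-2.0809 -1.1021; -0.8979 -0.3447]
A−BK = [0.4298 0.1745; -1.3660 -0.5149]
AᵀP(A−BK) = [5.8809 2.9021; 2.9021 1.4553]
P' = Q + AᵀP(A−BK) = [7.1309 -0.0979; -0.0979 10.4553]
tr(P') = 17.5862


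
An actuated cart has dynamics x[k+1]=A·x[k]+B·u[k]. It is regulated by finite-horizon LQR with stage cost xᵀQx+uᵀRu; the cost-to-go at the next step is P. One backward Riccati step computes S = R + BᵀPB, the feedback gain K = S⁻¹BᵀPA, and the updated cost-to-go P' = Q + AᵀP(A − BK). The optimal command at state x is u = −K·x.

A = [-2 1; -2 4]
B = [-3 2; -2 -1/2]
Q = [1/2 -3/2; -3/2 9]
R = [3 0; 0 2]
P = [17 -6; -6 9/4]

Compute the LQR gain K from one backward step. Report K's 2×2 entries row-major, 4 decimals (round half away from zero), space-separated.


0.3306 -0.1517 -0.2390 -0.3434

BᵀP = [-39.0000 13.5000; 37.0000 -13.1250]
S = R + BᵀPB = [3 0; 0 2] + [90.0000 -84.7500; -84.7500 80.5625] = [93.0000 -84.7500; -84.7500 82.5625]
BᵀPA = [51.0000 15.0000; -47.7500 -15.5000]
K = S⁻¹·BᵀPA = [0.3306 -0.1517; -0.2390 -0.3434]
A−BK = [-0.5303 1.2318; -1.4584 3.5250]
AᵀP(A−BK) = [0.7277 -0.6634; -0.6634 1.9520]
P' = Q + AᵀP(A−BK) = [1.2277 -2.1634; -2.1634 10.9520]
tr(P') = 12.1797


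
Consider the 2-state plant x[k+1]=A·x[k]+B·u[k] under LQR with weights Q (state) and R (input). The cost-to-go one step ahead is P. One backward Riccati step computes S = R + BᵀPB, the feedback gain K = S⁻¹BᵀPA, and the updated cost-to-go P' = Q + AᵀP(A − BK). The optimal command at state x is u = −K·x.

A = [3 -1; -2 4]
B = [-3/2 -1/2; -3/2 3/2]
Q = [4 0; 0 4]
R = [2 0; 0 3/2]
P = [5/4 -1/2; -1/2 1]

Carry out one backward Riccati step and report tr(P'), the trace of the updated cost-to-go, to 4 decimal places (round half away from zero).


22.0629

BᵀP = [-1.1250 -0.7500; -1.3750 1.7500]
S = R + BᵀPB = [2 0; 0 3/2] + [2.8125 -0.5625; -0.5625 3.3125] = [4.8125 -0.5625; -0.5625 4.8125]
BᵀPA = [-1.8750 -1.8750; -7.6250 8.3750]
K = S⁻¹·BᵀPA = [-0.5828 -0.1888; -1.6525 1.7182]
A−BK = [1.2996 -0.4241; -0.3953 1.1395]
AᵀP(A−BK) = [7.5568 -6.0027; -6.0027 6.5062]
P' = Q + AᵀP(A−BK) = [11.5568 -6.0027; -6.0027 10.5062]
tr(P') = 22.0629


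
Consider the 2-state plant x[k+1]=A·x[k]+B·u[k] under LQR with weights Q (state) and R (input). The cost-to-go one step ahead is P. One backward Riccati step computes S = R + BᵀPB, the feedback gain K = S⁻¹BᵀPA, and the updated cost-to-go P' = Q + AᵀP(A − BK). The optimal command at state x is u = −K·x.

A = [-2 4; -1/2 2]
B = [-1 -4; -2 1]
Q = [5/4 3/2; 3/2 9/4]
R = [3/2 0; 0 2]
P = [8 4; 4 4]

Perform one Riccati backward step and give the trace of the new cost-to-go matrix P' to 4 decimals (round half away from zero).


7.5098

BᵀP = [-16.0000 -12.0000; -28.0000 -12.0000]
S = R + BᵀPB = [3/2 0; 0 2] + [40.0000 52.0000; 52.0000 100.0000] = [41.5000 52.0000; 52.0000 102.0000]
BᵀPA = [38.0000 -88.0000; 62.0000 -136.0000]
K = S⁻¹·BᵀPA = [0.4264 -1.2453; 0.3905 -0.6985]
A−BK = [-0.0118 -0.0392; -0.0376 0.2080]
AᵀP(A−BK) = [0.5880 -1.3734; -1.3734 3.4218]
P' = Q + AᵀP(A−BK) = [1.8380 0.1266; 0.1266 5.6718]
tr(P') = 7.5098


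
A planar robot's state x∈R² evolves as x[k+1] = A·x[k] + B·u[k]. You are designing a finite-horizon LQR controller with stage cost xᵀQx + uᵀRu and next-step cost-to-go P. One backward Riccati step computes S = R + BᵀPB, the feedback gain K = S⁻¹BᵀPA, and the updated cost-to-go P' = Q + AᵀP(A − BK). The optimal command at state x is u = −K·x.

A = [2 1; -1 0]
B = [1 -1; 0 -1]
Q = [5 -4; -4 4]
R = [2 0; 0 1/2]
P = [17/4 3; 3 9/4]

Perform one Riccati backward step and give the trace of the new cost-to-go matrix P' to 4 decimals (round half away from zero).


9.8028

BᵀP = [4.2500 3.0000; -7.2500 -5.2500]
S = R + BᵀPB = [2 0; 0 1/2] + [4.2500 -7.2500; -7.2500 12.5000] = [6.2500 -7.2500; -7.2500 13.0000]
BᵀPA = [5.5000 4.2500; -9.2500 -7.2500]
K = S⁻¹·BᵀPA = [0.1547 0.0937; -0.6253 -0.5054]
A−BK = [1.2200 0.4009; -1.6253 -0.5054]
AᵀP(A−BK) = [0.6155 0.3094; 0.3094 0.1874]
P' = Q + AᵀP(A−BK) = [5.6155 -3.6906; -3.6906 4.1874]
tr(P') = 9.8028


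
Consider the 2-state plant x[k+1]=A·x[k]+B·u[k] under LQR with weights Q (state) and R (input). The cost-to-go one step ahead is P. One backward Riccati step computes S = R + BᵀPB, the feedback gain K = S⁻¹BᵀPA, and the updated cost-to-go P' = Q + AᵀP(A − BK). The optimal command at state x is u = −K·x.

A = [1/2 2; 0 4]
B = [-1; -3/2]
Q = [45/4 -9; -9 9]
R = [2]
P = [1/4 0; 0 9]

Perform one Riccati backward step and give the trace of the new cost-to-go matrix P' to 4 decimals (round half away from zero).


BᵀP = [-0.2500 -13.5000]
S = R + BᵀPB = [2] + [20.5000] = [22.5000]
BᵀPA = [-0.1250 -54.5000]
K = S⁻¹·BᵀPA = [-0.0056 -2.4222]
A−BK = [0.4944 -0.4222; -0.0083 0.3667]
AᵀP(A−BK) = [0.0618 -0.0528; -0.0528 12.9889]
P' = Q + AᵀP(A−BK) = [11.3118 -9.0528; -9.0528 21.9889]
tr(P') = 33.3007

33.3007


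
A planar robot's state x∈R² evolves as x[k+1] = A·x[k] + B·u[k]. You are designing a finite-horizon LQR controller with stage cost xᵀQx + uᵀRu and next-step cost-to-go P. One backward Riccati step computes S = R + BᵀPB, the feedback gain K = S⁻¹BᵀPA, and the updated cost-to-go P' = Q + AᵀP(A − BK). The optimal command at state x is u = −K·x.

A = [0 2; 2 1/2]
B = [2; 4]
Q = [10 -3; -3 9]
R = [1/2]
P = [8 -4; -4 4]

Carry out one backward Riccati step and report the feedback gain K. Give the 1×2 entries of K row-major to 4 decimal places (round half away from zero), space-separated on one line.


0.4923 0.1231

BᵀP = [0.0000 8.0000]
S = R + BᵀPB = [1/2] + [32.0000] = [32.5000]
BᵀPA = [16.0000 4.0000]
K = S⁻¹·BᵀPA = [0.4923 0.1231]
A−BK = [-0.9846 1.7538; 0.0308 0.0077]
AᵀP(A−BK) = [8.1231 -13.9692; -13.9692 24.5077]
P' = Q + AᵀP(A−BK) = [18.1231 -16.9692; -16.9692 33.5077]
tr(P') = 51.6308


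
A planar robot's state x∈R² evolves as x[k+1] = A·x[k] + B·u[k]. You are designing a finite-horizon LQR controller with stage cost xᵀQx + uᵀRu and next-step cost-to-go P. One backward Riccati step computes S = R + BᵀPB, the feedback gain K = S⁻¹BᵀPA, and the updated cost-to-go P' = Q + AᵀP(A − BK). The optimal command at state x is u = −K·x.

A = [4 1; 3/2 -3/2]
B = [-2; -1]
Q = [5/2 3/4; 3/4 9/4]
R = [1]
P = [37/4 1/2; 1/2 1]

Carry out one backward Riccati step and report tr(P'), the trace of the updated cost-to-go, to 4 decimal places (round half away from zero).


BᵀP = [-19.0000 -2.0000]
S = R + BᵀPB = [1] + [40.0000] = [41.0000]
BᵀPA = [-79.0000 -16.0000]
K = S⁻¹·BᵀPA = [-1.9268 -0.3902]
A−BK = [0.1463 0.2195; -0.4268 -1.8902]
AᵀP(A−BK) = [4.0305 1.6707; 1.6707 3.7561]
P' = Q + AᵀP(A−BK) = [6.5305 2.4207; 2.4207 6.0061]
tr(P') = 12.5366

12.5366


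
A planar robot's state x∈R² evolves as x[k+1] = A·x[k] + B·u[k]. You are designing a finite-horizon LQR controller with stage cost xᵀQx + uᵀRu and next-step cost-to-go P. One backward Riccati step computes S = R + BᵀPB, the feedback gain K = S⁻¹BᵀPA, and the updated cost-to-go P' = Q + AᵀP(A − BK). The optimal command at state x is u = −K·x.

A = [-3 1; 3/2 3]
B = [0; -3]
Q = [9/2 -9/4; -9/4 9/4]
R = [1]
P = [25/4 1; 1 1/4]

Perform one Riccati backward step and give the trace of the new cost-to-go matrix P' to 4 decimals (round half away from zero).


BᵀP = [-3.0000 -0.7500]
S = R + BᵀPB = [1] + [2.2500] = [3.2500]
BᵀPA = [7.8750 -5.2500]
K = S⁻¹·BᵀPA = [2.4231 -1.6154]
A−BK = [-3.0000 1.0000; 8.7692 -1.8462]
AᵀP(A−BK) = [28.7308 -12.4038; -12.4038 6.0192]
P' = Q + AᵀP(A−BK) = [33.2308 -14.6538; -14.6538 8.2692]
tr(P') = 41.5000

41.5000


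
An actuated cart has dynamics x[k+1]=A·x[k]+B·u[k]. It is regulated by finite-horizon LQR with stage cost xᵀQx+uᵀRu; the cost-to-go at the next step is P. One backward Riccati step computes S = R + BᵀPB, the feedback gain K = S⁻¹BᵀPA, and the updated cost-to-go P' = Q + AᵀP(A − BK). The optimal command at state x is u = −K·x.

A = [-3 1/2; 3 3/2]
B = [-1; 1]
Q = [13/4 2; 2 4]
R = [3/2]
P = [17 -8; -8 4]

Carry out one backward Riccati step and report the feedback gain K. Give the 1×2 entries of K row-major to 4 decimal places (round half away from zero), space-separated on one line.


2.8831 0.1429

BᵀP = [-25.0000 12.0000]
S = R + BᵀPB = [3/2] + [37.0000] = [38.5000]
BᵀPA = [111.0000 5.5000]
K = S⁻¹·BᵀPA = [2.8831 0.1429]
A−BK = [-0.1169 0.6429; 0.1169 1.3571]
AᵀP(A−BK) = [12.9740 0.6429; 0.6429 0.4643]
P' = Q + AᵀP(A−BK) = [16.2240 2.6429; 2.6429 4.4643]
tr(P') = 20.6883


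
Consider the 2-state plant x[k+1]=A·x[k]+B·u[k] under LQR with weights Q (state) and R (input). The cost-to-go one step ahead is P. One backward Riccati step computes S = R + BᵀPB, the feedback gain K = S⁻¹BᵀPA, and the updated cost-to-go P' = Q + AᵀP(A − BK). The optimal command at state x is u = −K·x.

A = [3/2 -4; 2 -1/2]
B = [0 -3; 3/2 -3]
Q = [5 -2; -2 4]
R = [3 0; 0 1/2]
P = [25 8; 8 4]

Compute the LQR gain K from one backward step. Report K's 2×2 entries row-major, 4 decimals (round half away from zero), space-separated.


0.1323 0.8592 -0.5262 1.1354

BᵀP = [12.0000 6.0000; -99.0000 -36.0000]
S = R + BᵀPB = [3 0; 0 1/2] + [9.0000 -54.0000; -54.0000 405.0000] = [12.0000 -54.0000; -54.0000 405.5000]
BᵀPA = [30.0000 -51.0000; -220.5000 414.0000]
K = S⁻¹·BᵀPA = [0.1323 0.8592; -0.5262 1.1354]
A−BK = [-0.0785 -0.5938; 0.2231 1.6173]
AᵀP(A−BK) = [0.2638 0.5754; 0.5754 6.7715]
P' = Q + AᵀP(A−BK) = [5.2638 -1.4246; -1.4246 10.7715]
tr(P') = 16.0354


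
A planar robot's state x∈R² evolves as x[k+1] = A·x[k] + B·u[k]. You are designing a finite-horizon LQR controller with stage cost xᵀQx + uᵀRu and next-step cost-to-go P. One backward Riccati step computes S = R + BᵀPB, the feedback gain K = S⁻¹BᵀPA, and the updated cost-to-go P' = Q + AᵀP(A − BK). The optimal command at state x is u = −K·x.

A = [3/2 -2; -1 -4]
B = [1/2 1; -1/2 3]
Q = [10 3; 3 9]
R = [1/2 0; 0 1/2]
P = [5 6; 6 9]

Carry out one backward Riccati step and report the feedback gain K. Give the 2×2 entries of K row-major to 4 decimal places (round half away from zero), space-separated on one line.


BᵀP = [-0.5000 -1.5000; 23.0000 33.0000]
S = R + BᵀPB = [1/2 0; 0 1/2] + [0.5000 -5.0000; -5.0000 122.0000] = [1.0000 -5.0000; -5.0000 122.5000]
BᵀPA = [0.7500 7.0000; 1.5000 -178.0000]
K = S⁻¹·BᵀPA = [1.0192 -0.3333; 0.0538 -1.4667]
A−BK = [0.9365 -0.3667; -0.6519 0.2333]
AᵀP(A−BK) = [1.4048 -0.5500; -0.5500 1.2667]
P' = Q + AᵀP(A−BK) = [11.4048 2.4500; 2.4500 10.2667]
tr(P') = 21.6715

1.0192 -0.3333 0.0538 -1.4667


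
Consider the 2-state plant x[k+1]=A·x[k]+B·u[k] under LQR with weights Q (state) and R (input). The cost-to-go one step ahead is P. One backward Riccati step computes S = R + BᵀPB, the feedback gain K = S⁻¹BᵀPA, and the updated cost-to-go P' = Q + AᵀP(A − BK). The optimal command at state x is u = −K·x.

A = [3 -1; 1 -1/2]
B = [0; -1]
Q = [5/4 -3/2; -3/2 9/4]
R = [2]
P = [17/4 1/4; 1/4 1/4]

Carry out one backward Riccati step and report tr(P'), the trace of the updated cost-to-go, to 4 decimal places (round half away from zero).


47.5556

BᵀP = [-0.2500 -0.2500]
S = R + BᵀPB = [2] + [0.2500] = [2.2500]
BᵀPA = [-1.0000 0.3750]
K = S⁻¹·BᵀPA = [-0.4444 0.1667]
A−BK = [3.0000 -1.0000; 0.5556 -0.3333]
AᵀP(A−BK) = [39.5556 -13.3333; -13.3333 4.5000]
P' = Q + AᵀP(A−BK) = [40.8056 -14.8333; -14.8333 6.7500]
tr(P') = 47.5556


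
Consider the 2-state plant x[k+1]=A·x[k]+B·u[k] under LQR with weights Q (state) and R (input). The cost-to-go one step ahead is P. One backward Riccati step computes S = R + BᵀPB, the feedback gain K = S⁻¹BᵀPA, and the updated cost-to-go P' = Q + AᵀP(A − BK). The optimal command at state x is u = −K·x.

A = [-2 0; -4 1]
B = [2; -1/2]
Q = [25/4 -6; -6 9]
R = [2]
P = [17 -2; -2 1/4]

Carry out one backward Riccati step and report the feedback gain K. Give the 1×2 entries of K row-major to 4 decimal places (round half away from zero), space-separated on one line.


BᵀP = [35.0000 -4.1250]
S = R + BᵀPB = [2] + [72.0625] = [74.0625]
BᵀPA = [-53.5000 -4.1250]
K = S⁻¹·BᵀPA = [-0.7224 -0.0557]
A−BK = [-0.5553 0.1114; -4.3612 0.9722]
AᵀP(A−BK) = [1.3536 0.0203; 0.0203 0.0203]
P' = Q + AᵀP(A−BK) = [7.6036 -5.9797; -5.9797 9.0203]
tr(P') = 16.6238

-0.7224 -0.0557


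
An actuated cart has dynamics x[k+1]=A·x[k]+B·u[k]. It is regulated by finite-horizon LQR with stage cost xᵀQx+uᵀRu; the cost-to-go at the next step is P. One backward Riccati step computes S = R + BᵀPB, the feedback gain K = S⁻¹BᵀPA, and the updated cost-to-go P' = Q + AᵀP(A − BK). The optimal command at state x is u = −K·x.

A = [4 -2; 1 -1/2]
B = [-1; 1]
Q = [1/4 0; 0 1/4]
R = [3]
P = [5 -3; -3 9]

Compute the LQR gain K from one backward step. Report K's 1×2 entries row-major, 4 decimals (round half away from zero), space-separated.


-0.8696 0.4348

BᵀP = [-8.0000 12.0000]
S = R + BᵀPB = [3] + [20.0000] = [23.0000]
BᵀPA = [-20.0000 10.0000]
K = S⁻¹·BᵀPA = [-0.8696 0.4348]
A−BK = [3.1304 -1.5652; 1.8696 -0.9348]
AᵀP(A−BK) = [47.6087 -23.8043; -23.8043 11.9022]
P' = Q + AᵀP(A−BK) = [47.8587 -23.8043; -23.8043 12.1522]
tr(P') = 60.0109


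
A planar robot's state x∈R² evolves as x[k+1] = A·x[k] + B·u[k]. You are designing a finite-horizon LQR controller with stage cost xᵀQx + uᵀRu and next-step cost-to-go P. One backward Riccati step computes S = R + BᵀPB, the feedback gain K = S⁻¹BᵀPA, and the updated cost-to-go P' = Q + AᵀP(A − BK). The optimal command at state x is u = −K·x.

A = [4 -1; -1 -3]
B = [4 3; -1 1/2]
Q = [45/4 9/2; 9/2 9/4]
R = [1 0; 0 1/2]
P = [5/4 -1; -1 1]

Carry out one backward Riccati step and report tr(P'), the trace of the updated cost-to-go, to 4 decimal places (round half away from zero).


BᵀP = [6.0000 -5.0000; 3.2500 -2.5000]
S = R + BᵀPB = [1 0; 0 1/2] + [29.0000 15.5000; 15.5000 8.5000] = [30.0000 15.5000; 15.5000 9.0000]
BᵀPA = [29.0000 9.0000; 15.5000 4.2500]
K = S⁻¹·BᵀPA = [0.6975 0.5084; 0.5210 -0.4034]
A−BK = [-0.3529 -1.8235; -0.5630 -2.2899]
AᵀP(A−BK) = [0.6975 0.5084; 0.5084 1.3887]
P' = Q + AᵀP(A−BK) = [11.9475 5.0084; 5.0084 3.6387]
tr(P') = 15.5861

15.5861


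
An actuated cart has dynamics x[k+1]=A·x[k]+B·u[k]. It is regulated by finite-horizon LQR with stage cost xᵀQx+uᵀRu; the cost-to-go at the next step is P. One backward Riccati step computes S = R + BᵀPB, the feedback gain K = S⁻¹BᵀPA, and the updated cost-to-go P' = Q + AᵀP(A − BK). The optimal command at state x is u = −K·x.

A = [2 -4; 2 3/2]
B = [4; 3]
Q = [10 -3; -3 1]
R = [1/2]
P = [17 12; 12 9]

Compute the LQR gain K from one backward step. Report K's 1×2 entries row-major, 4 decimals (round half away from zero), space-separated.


0.5581 -0.4731

BᵀP = [104.0000 75.0000]
S = R + BᵀPB = [1/2] + [641.0000] = [641.5000]
BᵀPA = [358.0000 -303.5000]
K = S⁻¹·BᵀPA = [0.5581 -0.4731]
A−BK = [-0.2323 -2.1076; 0.3258 2.9193]
AᵀP(A−BK) = [0.2120 0.3733; 0.3733 4.6611]
P' = Q + AᵀP(A−BK) = [10.2120 -2.6267; -2.6267 5.6611]
tr(P') = 15.8731


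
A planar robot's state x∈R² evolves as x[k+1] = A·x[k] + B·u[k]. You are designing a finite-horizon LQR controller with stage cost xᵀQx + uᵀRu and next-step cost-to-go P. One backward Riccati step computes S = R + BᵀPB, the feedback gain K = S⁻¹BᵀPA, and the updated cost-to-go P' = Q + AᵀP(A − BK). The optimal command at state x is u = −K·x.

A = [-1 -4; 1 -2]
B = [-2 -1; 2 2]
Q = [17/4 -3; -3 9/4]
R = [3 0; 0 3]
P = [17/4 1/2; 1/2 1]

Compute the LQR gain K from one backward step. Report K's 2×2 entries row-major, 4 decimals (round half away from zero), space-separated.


0.3536 1.7309 0.1504 -0.6966

BᵀP = [-7.5000 1.0000; -3.2500 1.5000]
S = R + BᵀPB = [3 0; 0 3] + [17.0000 9.5000; 9.5000 6.2500] = [20.0000 9.5000; 9.5000 9.2500]
BᵀPA = [8.5000 28.0000; 4.7500 10.0000]
K = S⁻¹·BᵀPA = [0.3536 1.7309; 0.1504 -0.6966]
A−BK = [-0.1425 -1.2348; -0.0079 -4.0686]
AᵀP(A−BK) = [0.5303 2.5963; 2.5963 38.5013]
P' = Q + AᵀP(A−BK) = [4.7803 -0.4037; -0.4037 40.7513]
tr(P') = 45.5317


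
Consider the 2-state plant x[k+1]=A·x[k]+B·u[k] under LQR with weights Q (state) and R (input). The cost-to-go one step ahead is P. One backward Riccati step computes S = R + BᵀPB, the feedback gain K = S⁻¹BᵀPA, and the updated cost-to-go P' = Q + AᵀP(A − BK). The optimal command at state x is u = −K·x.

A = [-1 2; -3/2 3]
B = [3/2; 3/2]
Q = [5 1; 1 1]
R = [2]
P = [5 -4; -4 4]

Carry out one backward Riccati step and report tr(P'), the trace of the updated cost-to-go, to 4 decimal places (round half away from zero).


13.3529

BᵀP = [1.5000 0.0000]
S = R + BᵀPB = [2] + [2.2500] = [4.2500]
BᵀPA = [-1.5000 3.0000]
K = S⁻¹·BᵀPA = [-0.3529 0.7059]
A−BK = [-0.4706 0.9412; -0.9706 1.9412]
AᵀP(A−BK) = [1.4706 -2.9412; -2.9412 5.8824]
P' = Q + AᵀP(A−BK) = [6.4706 -1.9412; -1.9412 6.8824]
tr(P') = 13.3529


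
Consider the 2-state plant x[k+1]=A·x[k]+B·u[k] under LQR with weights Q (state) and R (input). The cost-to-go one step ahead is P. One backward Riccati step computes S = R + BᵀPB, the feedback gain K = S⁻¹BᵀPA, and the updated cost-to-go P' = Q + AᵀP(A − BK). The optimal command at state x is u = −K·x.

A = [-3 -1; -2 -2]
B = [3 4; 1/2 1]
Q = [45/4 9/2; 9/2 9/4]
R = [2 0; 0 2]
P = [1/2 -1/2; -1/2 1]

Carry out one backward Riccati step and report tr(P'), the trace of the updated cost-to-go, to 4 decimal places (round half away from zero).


BᵀP = [1.2500 -1.0000; 1.5000 -1.0000]
S = R + BᵀPB = [2 0; 0 2] + [3.2500 4.0000; 4.0000 5.0000] = [5.2500 4.0000; 4.0000 7.0000]
BᵀPA = [-1.7500 0.7500; -2.5000 0.5000]
K = S⁻¹·BᵀPA = [-0.1084 0.1566; -0.2952 -0.0181]
A−BK = [-1.4940 -1.3976; -1.6506 -2.0602]
AᵀP(A−BK) = [1.5723 1.7289; 1.7289 2.3916]
P' = Q + AᵀP(A−BK) = [12.8223 6.2289; 6.2289 4.6416]
tr(P') = 17.4639

17.4639


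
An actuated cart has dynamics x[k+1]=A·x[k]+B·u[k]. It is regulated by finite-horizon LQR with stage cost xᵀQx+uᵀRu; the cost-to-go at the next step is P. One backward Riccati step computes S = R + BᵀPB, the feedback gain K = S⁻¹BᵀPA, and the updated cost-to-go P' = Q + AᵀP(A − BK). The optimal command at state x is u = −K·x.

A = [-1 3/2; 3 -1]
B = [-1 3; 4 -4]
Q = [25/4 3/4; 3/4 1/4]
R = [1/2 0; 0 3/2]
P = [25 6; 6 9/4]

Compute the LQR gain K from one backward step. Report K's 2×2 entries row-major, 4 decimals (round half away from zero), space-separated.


BᵀP = [-1.0000 3.0000; 51.0000 9.0000]
S = R + BᵀPB = [1/2 0; 0 3/2] + [13.0000 -15.0000; -15.0000 117.0000] = [13.5000 -15.0000; -15.0000 118.5000]
BᵀPA = [10.0000 -4.5000; -24.0000 67.5000]
K = S⁻¹·BᵀPA = [0.6001 0.3486; -0.1266 0.6137]
A−BK = [-0.0202 0.0074; 0.0933 0.0606]
AᵀP(A−BK) = [0.2113 -0.0061; -0.0061 0.6408]
P' = Q + AᵀP(A−BK) = [6.4613 0.7439; 0.7439 0.8908]
tr(P') = 7.3520

0.6001 0.3486 -0.1266 0.6137


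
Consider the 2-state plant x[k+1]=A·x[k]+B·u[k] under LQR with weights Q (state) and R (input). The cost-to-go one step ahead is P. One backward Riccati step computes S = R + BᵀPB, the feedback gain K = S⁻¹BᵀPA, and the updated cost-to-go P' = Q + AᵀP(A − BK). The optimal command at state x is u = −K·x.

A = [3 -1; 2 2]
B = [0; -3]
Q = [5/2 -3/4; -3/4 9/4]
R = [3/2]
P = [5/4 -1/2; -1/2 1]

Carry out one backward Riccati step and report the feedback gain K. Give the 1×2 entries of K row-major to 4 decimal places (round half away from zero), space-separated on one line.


BᵀP = [1.5000 -3.0000]
S = R + BᵀPB = [3/2] + [9.0000] = [10.5000]
BᵀPA = [-1.5000 -7.5000]
K = S⁻¹·BᵀPA = [-0.1429 -0.7143]
A−BK = [3.0000 -1.0000; 1.5714 -0.1429]
AᵀP(A−BK) = [9.0357 -2.8214; -2.8214 1.8929]
P' = Q + AᵀP(A−BK) = [11.5357 -3.5714; -3.5714 4.1429]
tr(P') = 15.6786

-0.1429 -0.7143


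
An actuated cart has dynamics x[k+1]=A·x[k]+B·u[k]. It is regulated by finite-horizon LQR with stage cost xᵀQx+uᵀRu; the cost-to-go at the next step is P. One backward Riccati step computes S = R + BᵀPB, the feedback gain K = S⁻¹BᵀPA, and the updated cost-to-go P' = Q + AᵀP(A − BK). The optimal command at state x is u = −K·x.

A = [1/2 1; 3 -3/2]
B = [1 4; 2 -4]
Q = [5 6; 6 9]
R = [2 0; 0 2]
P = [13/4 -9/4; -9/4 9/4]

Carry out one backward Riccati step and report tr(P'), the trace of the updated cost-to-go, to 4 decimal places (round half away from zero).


BᵀP = [-1.2500 2.2500; 22.0000 -18.0000]
S = R + BᵀPB = [2 0; 0 2] + [3.2500 -14.0000; -14.0000 160.0000] = [5.2500 -14.0000; -14.0000 162.0000]
BᵀPA = [6.1250 -4.6250; -43.0000 49.0000]
K = S⁻¹·BᵀPA = [0.5963 -0.0966; -0.2139 0.2941]
A−BK = [0.7594 -0.0798; 0.9519 -0.1303]
AᵀP(A−BK) = [1.4626 -0.3235; -0.3235 0.2038]
P' = Q + AᵀP(A−BK) = [6.4626 5.6765; 5.6765 9.2038]
tr(P') = 15.6663

15.6663


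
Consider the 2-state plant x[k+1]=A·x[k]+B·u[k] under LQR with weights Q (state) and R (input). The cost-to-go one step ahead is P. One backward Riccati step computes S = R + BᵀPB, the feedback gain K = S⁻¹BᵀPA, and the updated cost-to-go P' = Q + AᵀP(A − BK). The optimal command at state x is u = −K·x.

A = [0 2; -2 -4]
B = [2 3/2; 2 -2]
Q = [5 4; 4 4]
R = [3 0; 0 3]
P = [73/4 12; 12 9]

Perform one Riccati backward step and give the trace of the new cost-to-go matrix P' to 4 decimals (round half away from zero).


BᵀP = [60.5000 42.0000; 3.3750 0.0000]
S = R + BᵀPB = [3 0; 0 3] + [205.0000 6.7500; 6.7500 5.0625] = [208.0000 6.7500; 6.7500 8.0625]
BᵀPA = [-84.0000 -47.0000; 0.0000 6.7500]
K = S⁻¹·BᵀPA = [-0.4151 -0.2602; 0.3475 1.0551]
A−BK = [0.3089 0.9378; -0.4747 -1.3695]
AᵀP(A−BK) = [1.1295 2.1432; 2.1432 5.6490]
P' = Q + AᵀP(A−BK) = [6.1295 6.1432; 6.1432 9.6490]
tr(P') = 15.7785

15.7785


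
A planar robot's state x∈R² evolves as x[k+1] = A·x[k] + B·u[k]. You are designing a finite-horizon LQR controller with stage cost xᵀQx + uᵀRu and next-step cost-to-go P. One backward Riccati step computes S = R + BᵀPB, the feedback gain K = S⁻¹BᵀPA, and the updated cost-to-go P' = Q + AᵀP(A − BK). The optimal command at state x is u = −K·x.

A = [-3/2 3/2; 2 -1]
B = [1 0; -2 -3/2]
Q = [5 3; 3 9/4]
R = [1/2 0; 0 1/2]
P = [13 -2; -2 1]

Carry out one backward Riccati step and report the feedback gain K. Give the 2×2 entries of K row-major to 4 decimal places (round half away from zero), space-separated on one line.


-1.3810 1.3223 0.2857 -0.7033

BᵀP = [17.0000 -4.0000; 3.0000 -1.5000]
S = R + BᵀPB = [1/2 0; 0 1/2] + [25.0000 6.0000; 6.0000 2.2500] = [25.5000 6.0000; 6.0000 2.7500]
BᵀPA = [-33.5000 29.5000; -7.5000 6.0000]
K = S⁻¹·BᵀPA = [-1.3810 1.3223; 0.2857 -0.7033]
A−BK = [-0.1190 0.1777; -0.3333 0.5897]
AᵀP(A−BK) = [1.1310 -1.2262; -1.2262 1.4606]
P' = Q + AᵀP(A−BK) = [6.1310 1.7738; 1.7738 3.7106]
tr(P') = 9.8416


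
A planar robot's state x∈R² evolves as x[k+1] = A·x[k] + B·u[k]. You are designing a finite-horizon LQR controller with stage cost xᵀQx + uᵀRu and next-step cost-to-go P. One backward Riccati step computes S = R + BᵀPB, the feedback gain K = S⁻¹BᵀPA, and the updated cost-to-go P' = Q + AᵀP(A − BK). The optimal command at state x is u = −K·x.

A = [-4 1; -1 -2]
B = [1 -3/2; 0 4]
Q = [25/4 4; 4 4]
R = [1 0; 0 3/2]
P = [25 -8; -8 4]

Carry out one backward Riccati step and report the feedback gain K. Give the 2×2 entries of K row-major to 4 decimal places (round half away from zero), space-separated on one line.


BᵀP = [25.0000 -8.0000; -69.5000 28.0000]
S = R + BᵀPB = [1 0; 0 3/2] + [25.0000 -69.5000; -69.5000 216.2500] = [26.0000 -69.5000; -69.5000 217.7500]
BᵀPA = [-92.0000 41.0000; 250.0000 -125.5000]
K = S⁻¹·BᵀPA = [-3.1976 0.2472; 0.1275 -0.4974]
A−BK = [-0.6111 0.0066; -1.5101 -0.0102]
AᵀP(A−BK) = [13.9417 -0.8950; -0.8950 0.4349]
P' = Q + AᵀP(A−BK) = [20.1917 3.1050; 3.1050 4.4349]
tr(P') = 24.6265

-3.1976 0.2472 0.1275 -0.4974


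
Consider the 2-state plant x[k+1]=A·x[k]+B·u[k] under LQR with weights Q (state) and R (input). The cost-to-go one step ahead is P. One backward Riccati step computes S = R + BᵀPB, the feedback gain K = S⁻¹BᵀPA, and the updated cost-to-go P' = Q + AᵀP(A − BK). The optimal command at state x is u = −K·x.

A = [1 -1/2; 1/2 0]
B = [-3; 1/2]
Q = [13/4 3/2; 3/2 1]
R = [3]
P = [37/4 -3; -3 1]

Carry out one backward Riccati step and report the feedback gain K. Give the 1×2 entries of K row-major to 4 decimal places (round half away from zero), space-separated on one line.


BᵀP = [-29.2500 9.5000]
S = R + BᵀPB = [3] + [92.5000] = [95.5000]
BᵀPA = [-24.5000 14.6250]
K = S⁻¹·BᵀPA = [-0.2565 0.1531]
A−BK = [0.2304 -0.0406; 0.6283 -0.0766]
AᵀP(A−BK) = [0.2147 -0.1230; -0.1230 0.0728]
P' = Q + AᵀP(A−BK) = [3.4647 1.3770; 1.3770 1.0728]
tr(P') = 4.5375

-0.2565 0.1531


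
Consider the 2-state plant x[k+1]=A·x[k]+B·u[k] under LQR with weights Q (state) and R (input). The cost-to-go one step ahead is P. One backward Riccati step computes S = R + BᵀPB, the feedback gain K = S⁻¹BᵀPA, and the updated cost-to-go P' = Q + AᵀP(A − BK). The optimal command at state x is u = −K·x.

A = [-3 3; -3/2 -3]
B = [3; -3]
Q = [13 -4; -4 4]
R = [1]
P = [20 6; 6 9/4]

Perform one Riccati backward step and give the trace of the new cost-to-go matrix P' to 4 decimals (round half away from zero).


38.1428

BᵀP = [42.0000 11.2500]
S = R + BᵀPB = [1] + [92.2500] = [93.2500]
BᵀPA = [-142.8750 92.2500]
K = S⁻¹·BᵀPA = [-1.5322 0.9893]
A−BK = [1.5965 0.0322; -6.0965 -0.0322]
AᵀP(A−BK) = [20.1535 -1.5322; -1.5322 0.9893]
P' = Q + AᵀP(A−BK) = [33.1535 -5.5322; -5.5322 4.9893]
tr(P') = 38.1428


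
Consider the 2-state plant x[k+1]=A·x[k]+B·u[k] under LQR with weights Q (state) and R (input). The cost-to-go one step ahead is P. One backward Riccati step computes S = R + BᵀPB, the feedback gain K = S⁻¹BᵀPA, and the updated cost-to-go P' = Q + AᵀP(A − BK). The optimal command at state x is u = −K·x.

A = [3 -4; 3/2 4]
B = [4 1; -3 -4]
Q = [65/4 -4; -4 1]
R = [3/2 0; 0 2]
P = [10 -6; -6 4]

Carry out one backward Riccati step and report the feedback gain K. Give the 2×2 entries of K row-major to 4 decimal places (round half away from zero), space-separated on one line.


BᵀP = [58.0000 -36.0000; 34.0000 -22.0000]
S = R + BᵀPB = [3/2 0; 0 2] + [340.0000 202.0000; 202.0000 122.0000] = [341.5000 202.0000; 202.0000 124.0000]
BᵀPA = [120.0000 -376.0000; 69.0000 -224.0000]
K = S⁻¹·BᵀPA = [0.6109 -0.8923; -0.4387 -0.3528]
A−BK = [0.9951 -0.0778; 1.5778 -0.0882]
AᵀP(A−BK) = [1.9640 -0.5759; -0.5759 1.4527]
P' = Q + AᵀP(A−BK) = [18.2140 -4.5759; -4.5759 2.4527]
tr(P') = 20.6667

0.6109 -0.8923 -0.4387 -0.3528


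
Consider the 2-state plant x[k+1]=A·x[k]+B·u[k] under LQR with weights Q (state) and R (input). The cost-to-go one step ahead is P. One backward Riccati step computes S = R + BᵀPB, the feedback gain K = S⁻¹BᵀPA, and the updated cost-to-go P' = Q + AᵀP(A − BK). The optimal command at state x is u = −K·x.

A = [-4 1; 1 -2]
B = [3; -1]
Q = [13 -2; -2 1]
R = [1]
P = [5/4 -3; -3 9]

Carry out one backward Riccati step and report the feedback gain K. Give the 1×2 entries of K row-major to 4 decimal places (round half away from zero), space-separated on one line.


BᵀP = [6.7500 -18.0000]
S = R + BᵀPB = [1] + [38.2500] = [39.2500]
BᵀPA = [-45.0000 42.7500]
K = S⁻¹·BᵀPA = [-1.1465 1.0892]
A−BK = [-0.5605 -2.2675; -0.1465 -0.9108]
AᵀP(A−BK) = [1.4076 -0.9873; -0.9873 2.6879]
P' = Q + AᵀP(A−BK) = [14.4076 -2.9873; -2.9873 3.6879]
tr(P') = 18.0955

-1.1465 1.0892


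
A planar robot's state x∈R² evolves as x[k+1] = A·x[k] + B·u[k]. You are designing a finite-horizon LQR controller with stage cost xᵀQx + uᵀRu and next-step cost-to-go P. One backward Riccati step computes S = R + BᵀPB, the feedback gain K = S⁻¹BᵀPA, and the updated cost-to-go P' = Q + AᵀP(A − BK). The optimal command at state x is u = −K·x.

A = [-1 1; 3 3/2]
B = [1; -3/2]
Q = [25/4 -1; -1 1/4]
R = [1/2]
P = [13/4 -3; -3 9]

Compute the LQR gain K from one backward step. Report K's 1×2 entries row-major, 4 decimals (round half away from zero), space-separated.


BᵀP = [7.7500 -16.5000]
S = R + BᵀPB = [1/2] + [32.5000] = [33.0000]
BᵀPA = [-57.2500 -17.0000]
K = S⁻¹·BᵀPA = [-1.7348 -0.5152]
A−BK = [0.7348 1.5152; 0.3977 0.7273]
AᵀP(A−BK) = [2.9299 3.2576; 3.2576 5.7424]
P' = Q + AᵀP(A−BK) = [9.1799 2.2576; 2.2576 5.9924]
tr(P') = 15.1723

-1.7348 -0.5152
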